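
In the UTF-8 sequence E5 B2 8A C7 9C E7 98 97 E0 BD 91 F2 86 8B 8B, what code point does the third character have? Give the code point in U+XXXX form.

Offset 0: leading byte 0xE5 = 11100101 → 3-byte char #1 = E5 B2 8A.
Offset 3: leading byte 0xC7 = 11000111 → 2-byte char #2 = C7 9C.
Offset 5: leading byte 0xE7 = 11100111 → 3-byte char #3 = E7 98 97.
Leading byte 0xE7 = 11100111 matches 1110xxxx → 3-byte sequence.
Byte 1: 0xE7 = 11100111, payload 0111 (4 bits).
Byte 2: 0x98 = 10011000 (10xxxxxx ✓), payload 011000.
Byte 3: 0x97 = 10010111 (10xxxxxx ✓), payload 010111.
Concatenate: 0111011000010111 = 0x7617 (16 bits → U+7617).

U+7617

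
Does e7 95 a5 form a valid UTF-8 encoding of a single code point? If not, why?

Leading byte 0xE7 = 11100111 → 3-byte form.
Continuation bytes 0x95=10010101, 0xA5=10100101 all match 10xxxxxx.
Decoded value 0x7565 is ≥ 0x800 (shortest form) and not a surrogate.

valid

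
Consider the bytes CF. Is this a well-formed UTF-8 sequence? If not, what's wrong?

Leading byte 0xCF = 11001111 → 2-byte form, but only 1 byte is present.

invalid (sequence truncated)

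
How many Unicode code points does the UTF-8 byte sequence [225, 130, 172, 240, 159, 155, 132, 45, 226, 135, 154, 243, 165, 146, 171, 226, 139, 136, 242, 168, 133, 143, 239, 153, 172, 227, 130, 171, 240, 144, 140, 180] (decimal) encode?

Byte at offset 0: 0xE1 = 11100001 → 3-byte char (#1). Advance 3.
Byte at offset 3: 0xF0 = 11110000 → 4-byte char (#2). Advance 4.
Byte at offset 7: 0x2D = 00101101 → 1-byte char (#3). Advance 1.
Byte at offset 8: 0xE2 = 11100010 → 3-byte char (#4). Advance 3.
Byte at offset 11: 0xF3 = 11110011 → 4-byte char (#5). Advance 4.
Byte at offset 15: 0xE2 = 11100010 → 3-byte char (#6). Advance 3.
Byte at offset 18: 0xF2 = 11110010 → 4-byte char (#7). Advance 4.
Byte at offset 22: 0xEF = 11101111 → 3-byte char (#8). Advance 3.
Byte at offset 25: 0xE3 = 11100011 → 3-byte char (#9). Advance 3.
Byte at offset 28: 0xF0 = 11110000 → 4-byte char (#10). Advance 4.
Reached end at offset 32 after 10 code points.

10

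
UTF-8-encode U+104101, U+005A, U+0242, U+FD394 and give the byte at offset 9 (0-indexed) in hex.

0x8E

U+104101 → 4-byte form F4 84 84 81 at offsets 0–3.
U+005A → 1-byte form 5A at offsets 4–4.
U+0242 → 2-byte form C9 82 at offsets 5–6.
U+FD394 → 4-byte form F3 BD 8E 94 at offsets 7–10.
Offset 9 falls in char 4's range; it's byte 3 of F3 BD 8E 94 = 0x8E.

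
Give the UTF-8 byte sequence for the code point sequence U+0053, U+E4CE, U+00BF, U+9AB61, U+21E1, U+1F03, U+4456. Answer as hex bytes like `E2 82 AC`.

U+0053: 1-byte form → 53.
U+E4CE: 3-byte form → EE 93 8E.
U+00BF: 2-byte form → C2 BF.
U+9AB61: 4-byte form → F2 9A AD A1.
U+21E1: 3-byte form → E2 87 A1.
U+1F03: 3-byte form → E1 BC 83.
U+4456: 3-byte form → E4 91 96.
Concatenated (19 bytes): 53 EE 93 8E C2 BF F2 9A AD A1 E2 87 A1 E1 BC 83 E4 91 96.

53 EE 93 8E C2 BF F2 9A AD A1 E2 87 A1 E1 BC 83 E4 91 96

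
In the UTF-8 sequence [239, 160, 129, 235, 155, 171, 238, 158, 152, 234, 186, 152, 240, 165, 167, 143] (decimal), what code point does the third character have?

Offset 0: leading byte 0xEF = 11101111 → 3-byte char #1 = EF A0 81.
Offset 3: leading byte 0xEB = 11101011 → 3-byte char #2 = EB 9B AB.
Offset 6: leading byte 0xEE = 11101110 → 3-byte char #3 = EE 9E 98.
Leading byte 0xEE = 11101110 matches 1110xxxx → 3-byte sequence.
Byte 1: 0xEE = 11101110, payload 1110 (4 bits).
Byte 2: 0x9E = 10011110 (10xxxxxx ✓), payload 011110.
Byte 3: 0x98 = 10011000 (10xxxxxx ✓), payload 011000.
Concatenate: 1110011110011000 = 0xE798 (16 bits → U+E798).

U+E798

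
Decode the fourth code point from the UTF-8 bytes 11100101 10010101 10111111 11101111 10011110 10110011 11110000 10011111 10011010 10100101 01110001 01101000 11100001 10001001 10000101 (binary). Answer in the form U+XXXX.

U+0071

Offset 0: leading byte 0xE5 = 11100101 → 3-byte char #1 = E5 95 BF.
Offset 3: leading byte 0xEF = 11101111 → 3-byte char #2 = EF 9E B3.
Offset 6: leading byte 0xF0 = 11110000 → 4-byte char #3 = F0 9F 9A A5.
Offset 10: leading byte 0x71 = 01110001 → 1-byte char #4 = 71.
Leading byte 0x71 = 01110001 matches 0xxxxxxx → 1-byte sequence.
Byte 1: 0x71 = 01110001, payload 1110001 (7 bits).
Concatenate: 1110001 = 0x71 (7 bits → U+0071).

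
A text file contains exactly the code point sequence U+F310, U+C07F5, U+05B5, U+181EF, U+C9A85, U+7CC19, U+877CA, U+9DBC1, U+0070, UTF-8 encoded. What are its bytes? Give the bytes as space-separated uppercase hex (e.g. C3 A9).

EF 8C 90 F3 80 9F B5 D6 B5 F0 98 87 AF F3 89 AA 85 F1 BC B0 99 F2 87 9F 8A F2 9D AF 81 70

U+F310: 3-byte form → EF 8C 90.
U+C07F5: 4-byte form → F3 80 9F B5.
U+05B5: 2-byte form → D6 B5.
U+181EF: 4-byte form → F0 98 87 AF.
U+C9A85: 4-byte form → F3 89 AA 85.
U+7CC19: 4-byte form → F1 BC B0 99.
U+877CA: 4-byte form → F2 87 9F 8A.
U+9DBC1: 4-byte form → F2 9D AF 81.
U+0070: 1-byte form → 70.
Concatenated (30 bytes): EF 8C 90 F3 80 9F B5 D6 B5 F0 98 87 AF F3 89 AA 85 F1 BC B0 99 F2 87 9F 8A F2 9D AF 81 70.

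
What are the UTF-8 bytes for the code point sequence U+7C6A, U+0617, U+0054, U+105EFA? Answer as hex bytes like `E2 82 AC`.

E7 B1 AA D8 97 54 F4 85 BB BA

U+7C6A: 3-byte form → E7 B1 AA.
U+0617: 2-byte form → D8 97.
U+0054: 1-byte form → 54.
U+105EFA: 4-byte form → F4 85 BB BA.
Concatenated (10 bytes): E7 B1 AA D8 97 54 F4 85 BB BA.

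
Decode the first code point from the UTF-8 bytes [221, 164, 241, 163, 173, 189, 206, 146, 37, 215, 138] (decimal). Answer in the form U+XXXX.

Offset 0: leading byte 0xDD = 11011101 → 2-byte char #1 = DD A4.
Leading byte 0xDD = 11011101 matches 110xxxxx → 2-byte sequence.
Byte 1: 0xDD = 11011101, payload 11101 (5 bits).
Byte 2: 0xA4 = 10100100 (10xxxxxx ✓), payload 100100.
Concatenate: 11101100100 = 0x764 (11 bits → U+0764).

U+0764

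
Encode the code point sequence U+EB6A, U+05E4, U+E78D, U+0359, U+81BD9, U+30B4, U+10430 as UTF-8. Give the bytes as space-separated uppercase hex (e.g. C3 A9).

U+EB6A: 3-byte form → EE AD AA.
U+05E4: 2-byte form → D7 A4.
U+E78D: 3-byte form → EE 9E 8D.
U+0359: 2-byte form → CD 99.
U+81BD9: 4-byte form → F2 81 AF 99.
U+30B4: 3-byte form → E3 82 B4.
U+10430: 4-byte form → F0 90 90 B0.
Concatenated (21 bytes): EE AD AA D7 A4 EE 9E 8D CD 99 F2 81 AF 99 E3 82 B4 F0 90 90 B0.

EE AD AA D7 A4 EE 9E 8D CD 99 F2 81 AF 99 E3 82 B4 F0 90 90 B0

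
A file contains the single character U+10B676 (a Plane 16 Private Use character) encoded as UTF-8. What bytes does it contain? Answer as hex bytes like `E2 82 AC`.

F4 8B 99 B6

U+10B676 = 0x10B676 = 1095286 decimal. In range U+10000–U+10FFFF → 4-byte form: 11110xxx 10xxxxxx 10xxxxxx 10xxxxxx.
Binary (21 bits): 100001011011001110110.
Split 3+6+6+6: 100 | 001011 | 011001 | 110110.
Byte 1: 11110100 = 0xF4.
Byte 2: 10001011 = 0x8B.
Byte 3: 10011001 = 0x99.
Byte 4: 10110110 = 0xB6.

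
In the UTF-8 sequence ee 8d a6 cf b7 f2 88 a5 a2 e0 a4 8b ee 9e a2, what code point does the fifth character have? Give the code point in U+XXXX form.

Offset 0: leading byte 0xEE = 11101110 → 3-byte char #1 = EE 8D A6.
Offset 3: leading byte 0xCF = 11001111 → 2-byte char #2 = CF B7.
Offset 5: leading byte 0xF2 = 11110010 → 4-byte char #3 = F2 88 A5 A2.
Offset 9: leading byte 0xE0 = 11100000 → 3-byte char #4 = E0 A4 8B.
Offset 12: leading byte 0xEE = 11101110 → 3-byte char #5 = EE 9E A2.
Leading byte 0xEE = 11101110 matches 1110xxxx → 3-byte sequence.
Byte 1: 0xEE = 11101110, payload 1110 (4 bits).
Byte 2: 0x9E = 10011110 (10xxxxxx ✓), payload 011110.
Byte 3: 0xA2 = 10100010 (10xxxxxx ✓), payload 100010.
Concatenate: 1110011110100010 = 0xE7A2 (16 bits → U+E7A2).

U+E7A2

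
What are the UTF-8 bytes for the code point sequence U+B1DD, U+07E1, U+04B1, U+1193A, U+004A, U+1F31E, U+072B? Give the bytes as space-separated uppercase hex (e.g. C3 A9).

EB 87 9D DF A1 D2 B1 F0 91 A4 BA 4A F0 9F 8C 9E DC AB

U+B1DD: 3-byte form → EB 87 9D.
U+07E1: 2-byte form → DF A1.
U+04B1: 2-byte form → D2 B1.
U+1193A: 4-byte form → F0 91 A4 BA.
U+004A: 1-byte form → 4A.
U+1F31E: 4-byte form → F0 9F 8C 9E.
U+072B: 2-byte form → DC AB.
Concatenated (18 bytes): EB 87 9D DF A1 D2 B1 F0 91 A4 BA 4A F0 9F 8C 9E DC AB.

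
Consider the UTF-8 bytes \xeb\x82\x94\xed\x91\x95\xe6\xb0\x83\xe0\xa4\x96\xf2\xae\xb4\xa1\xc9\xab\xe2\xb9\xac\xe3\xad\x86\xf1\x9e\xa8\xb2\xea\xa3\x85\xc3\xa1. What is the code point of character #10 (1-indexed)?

U+A8C5

Offset 0: leading byte 0xEB = 11101011 → 3-byte char #1 = EB 82 94.
Offset 3: leading byte 0xED = 11101101 → 3-byte char #2 = ED 91 95.
Offset 6: leading byte 0xE6 = 11100110 → 3-byte char #3 = E6 B0 83.
Offset 9: leading byte 0xE0 = 11100000 → 3-byte char #4 = E0 A4 96.
Offset 12: leading byte 0xF2 = 11110010 → 4-byte char #5 = F2 AE B4 A1.
Offset 16: leading byte 0xC9 = 11001001 → 2-byte char #6 = C9 AB.
Offset 18: leading byte 0xE2 = 11100010 → 3-byte char #7 = E2 B9 AC.
Offset 21: leading byte 0xE3 = 11100011 → 3-byte char #8 = E3 AD 86.
Offset 24: leading byte 0xF1 = 11110001 → 4-byte char #9 = F1 9E A8 B2.
Offset 28: leading byte 0xEA = 11101010 → 3-byte char #10 = EA A3 85.
Leading byte 0xEA = 11101010 matches 1110xxxx → 3-byte sequence.
Byte 1: 0xEA = 11101010, payload 1010 (4 bits).
Byte 2: 0xA3 = 10100011 (10xxxxxx ✓), payload 100011.
Byte 3: 0x85 = 10000101 (10xxxxxx ✓), payload 000101.
Concatenate: 1010100011000101 = 0xA8C5 (16 bits → U+A8C5).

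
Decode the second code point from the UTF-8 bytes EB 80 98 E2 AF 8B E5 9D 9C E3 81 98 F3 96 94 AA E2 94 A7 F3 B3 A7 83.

U+2BCB

Offset 0: leading byte 0xEB = 11101011 → 3-byte char #1 = EB 80 98.
Offset 3: leading byte 0xE2 = 11100010 → 3-byte char #2 = E2 AF 8B.
Leading byte 0xE2 = 11100010 matches 1110xxxx → 3-byte sequence.
Byte 1: 0xE2 = 11100010, payload 0010 (4 bits).
Byte 2: 0xAF = 10101111 (10xxxxxx ✓), payload 101111.
Byte 3: 0x8B = 10001011 (10xxxxxx ✓), payload 001011.
Concatenate: 0010101111001011 = 0x2BCB (16 bits → U+2BCB).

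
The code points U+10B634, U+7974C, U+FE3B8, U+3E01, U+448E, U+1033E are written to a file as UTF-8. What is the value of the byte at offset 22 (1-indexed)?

0xBE

1-indexed offset 22 is 0-indexed offset 21.
U+10B634 → 4-byte form F4 8B 98 B4 at offsets 0–3.
U+7974C → 4-byte form F1 B9 9D 8C at offsets 4–7.
U+FE3B8 → 4-byte form F3 BE 8E B8 at offsets 8–11.
U+3E01 → 3-byte form E3 B8 81 at offsets 12–14.
U+448E → 3-byte form E4 92 8E at offsets 15–17.
U+1033E → 4-byte form F0 90 8C BE at offsets 18–21.
Offset 21 falls in char 6's range; it's byte 4 of F0 90 8C BE = 0xBE.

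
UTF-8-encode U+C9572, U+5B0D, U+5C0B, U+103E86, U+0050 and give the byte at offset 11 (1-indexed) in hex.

1-indexed offset 11 is 0-indexed offset 10.
U+C9572 → 4-byte form F3 89 95 B2 at offsets 0–3.
U+5B0D → 3-byte form E5 AC 8D at offsets 4–6.
U+5C0B → 3-byte form E5 B0 8B at offsets 7–9.
U+103E86 → 4-byte form F4 83 BA 86 at offsets 10–13.
Offset 10 falls in char 4's range; it's byte 1 of F4 83 BA 86 = 0xF4.

0xF4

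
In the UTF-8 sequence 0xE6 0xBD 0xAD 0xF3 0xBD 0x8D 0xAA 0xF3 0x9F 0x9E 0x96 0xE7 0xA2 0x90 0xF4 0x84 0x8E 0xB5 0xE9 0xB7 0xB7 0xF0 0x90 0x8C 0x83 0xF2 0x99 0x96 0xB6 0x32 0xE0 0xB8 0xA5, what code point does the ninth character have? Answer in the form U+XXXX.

Offset 0: leading byte 0xE6 = 11100110 → 3-byte char #1 = E6 BD AD.
Offset 3: leading byte 0xF3 = 11110011 → 4-byte char #2 = F3 BD 8D AA.
Offset 7: leading byte 0xF3 = 11110011 → 4-byte char #3 = F3 9F 9E 96.
Offset 11: leading byte 0xE7 = 11100111 → 3-byte char #4 = E7 A2 90.
Offset 14: leading byte 0xF4 = 11110100 → 4-byte char #5 = F4 84 8E B5.
Offset 18: leading byte 0xE9 = 11101001 → 3-byte char #6 = E9 B7 B7.
Offset 21: leading byte 0xF0 = 11110000 → 4-byte char #7 = F0 90 8C 83.
Offset 25: leading byte 0xF2 = 11110010 → 4-byte char #8 = F2 99 96 B6.
Offset 29: leading byte 0x32 = 00110010 → 1-byte char #9 = 32.
Leading byte 0x32 = 00110010 matches 0xxxxxxx → 1-byte sequence.
Byte 1: 0x32 = 00110010, payload 0110010 (7 bits).
Concatenate: 0110010 = 0x32 (7 bits → U+0032).

U+0032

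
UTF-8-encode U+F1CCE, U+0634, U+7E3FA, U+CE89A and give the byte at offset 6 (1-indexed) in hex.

1-indexed offset 6 is 0-indexed offset 5.
U+F1CCE → 4-byte form F3 B1 B3 8E at offsets 0–3.
U+0634 → 2-byte form D8 B4 at offsets 4–5.
Offset 5 falls in char 2's range; it's byte 2 of D8 B4 = 0xB4.

0xB4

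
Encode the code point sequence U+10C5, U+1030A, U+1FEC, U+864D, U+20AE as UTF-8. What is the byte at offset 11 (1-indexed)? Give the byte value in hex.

0xE8

1-indexed offset 11 is 0-indexed offset 10.
U+10C5 → 3-byte form E1 83 85 at offsets 0–2.
U+1030A → 4-byte form F0 90 8C 8A at offsets 3–6.
U+1FEC → 3-byte form E1 BF AC at offsets 7–9.
U+864D → 3-byte form E8 99 8D at offsets 10–12.
Offset 10 falls in char 4's range; it's byte 1 of E8 99 8D = 0xE8.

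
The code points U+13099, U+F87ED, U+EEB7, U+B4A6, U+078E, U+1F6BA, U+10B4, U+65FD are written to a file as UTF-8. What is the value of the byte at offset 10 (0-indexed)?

0xB7

U+13099 → 4-byte form F0 93 82 99 at offsets 0–3.
U+F87ED → 4-byte form F3 B8 9F AD at offsets 4–7.
U+EEB7 → 3-byte form EE BA B7 at offsets 8–10.
Offset 10 falls in char 3's range; it's byte 3 of EE BA B7 = 0xB7.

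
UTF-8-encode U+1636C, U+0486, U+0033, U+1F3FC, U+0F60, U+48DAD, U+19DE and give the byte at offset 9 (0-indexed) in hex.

0x8F

U+1636C → 4-byte form F0 96 8D AC at offsets 0–3.
U+0486 → 2-byte form D2 86 at offsets 4–5.
U+0033 → 1-byte form 33 at offsets 6–6.
U+1F3FC → 4-byte form F0 9F 8F BC at offsets 7–10.
Offset 9 falls in char 4's range; it's byte 3 of F0 9F 8F BC = 0x8F.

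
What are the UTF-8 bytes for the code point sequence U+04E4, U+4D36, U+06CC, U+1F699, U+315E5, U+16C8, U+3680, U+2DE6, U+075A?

D3 A4 E4 B4 B6 DB 8C F0 9F 9A 99 F0 B1 97 A5 E1 9B 88 E3 9A 80 E2 B7 A6 DD 9A

U+04E4: 2-byte form → D3 A4.
U+4D36: 3-byte form → E4 B4 B6.
U+06CC: 2-byte form → DB 8C.
U+1F699: 4-byte form → F0 9F 9A 99.
U+315E5: 4-byte form → F0 B1 97 A5.
U+16C8: 3-byte form → E1 9B 88.
U+3680: 3-byte form → E3 9A 80.
U+2DE6: 3-byte form → E2 B7 A6.
U+075A: 2-byte form → DD 9A.
Concatenated (26 bytes): D3 A4 E4 B4 B6 DB 8C F0 9F 9A 99 F0 B1 97 A5 E1 9B 88 E3 9A 80 E2 B7 A6 DD 9A.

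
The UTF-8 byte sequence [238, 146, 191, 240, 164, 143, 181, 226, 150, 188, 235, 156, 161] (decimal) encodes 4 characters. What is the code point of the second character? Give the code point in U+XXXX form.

Offset 0: leading byte 0xEE = 11101110 → 3-byte char #1 = EE 92 BF.
Offset 3: leading byte 0xF0 = 11110000 → 4-byte char #2 = F0 A4 8F B5.
Leading byte 0xF0 = 11110000 matches 11110xxx → 4-byte sequence.
Byte 1: 0xF0 = 11110000, payload 000 (3 bits).
Byte 2: 0xA4 = 10100100 (10xxxxxx ✓), payload 100100.
Byte 3: 0x8F = 10001111 (10xxxxxx ✓), payload 001111.
Byte 4: 0xB5 = 10110101 (10xxxxxx ✓), payload 110101.
Concatenate: 000100100001111110101 = 0x243F5 (21 bits → U+243F5).

U+243F5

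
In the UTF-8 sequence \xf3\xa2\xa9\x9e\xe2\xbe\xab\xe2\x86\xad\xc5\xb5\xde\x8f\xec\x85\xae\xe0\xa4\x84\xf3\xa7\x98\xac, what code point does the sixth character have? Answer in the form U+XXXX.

Offset 0: leading byte 0xF3 = 11110011 → 4-byte char #1 = F3 A2 A9 9E.
Offset 4: leading byte 0xE2 = 11100010 → 3-byte char #2 = E2 BE AB.
Offset 7: leading byte 0xE2 = 11100010 → 3-byte char #3 = E2 86 AD.
Offset 10: leading byte 0xC5 = 11000101 → 2-byte char #4 = C5 B5.
Offset 12: leading byte 0xDE = 11011110 → 2-byte char #5 = DE 8F.
Offset 14: leading byte 0xEC = 11101100 → 3-byte char #6 = EC 85 AE.
Leading byte 0xEC = 11101100 matches 1110xxxx → 3-byte sequence.
Byte 1: 0xEC = 11101100, payload 1100 (4 bits).
Byte 2: 0x85 = 10000101 (10xxxxxx ✓), payload 000101.
Byte 3: 0xAE = 10101110 (10xxxxxx ✓), payload 101110.
Concatenate: 1100000101101110 = 0xC16E (16 bits → U+C16E).

U+C16E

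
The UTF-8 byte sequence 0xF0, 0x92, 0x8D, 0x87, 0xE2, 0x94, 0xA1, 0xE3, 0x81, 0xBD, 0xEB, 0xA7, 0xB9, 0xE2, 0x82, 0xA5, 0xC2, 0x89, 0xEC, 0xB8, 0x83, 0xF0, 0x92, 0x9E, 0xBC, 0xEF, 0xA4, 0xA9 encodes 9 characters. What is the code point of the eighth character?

U+127BC

Offset 0: leading byte 0xF0 = 11110000 → 4-byte char #1 = F0 92 8D 87.
Offset 4: leading byte 0xE2 = 11100010 → 3-byte char #2 = E2 94 A1.
Offset 7: leading byte 0xE3 = 11100011 → 3-byte char #3 = E3 81 BD.
Offset 10: leading byte 0xEB = 11101011 → 3-byte char #4 = EB A7 B9.
Offset 13: leading byte 0xE2 = 11100010 → 3-byte char #5 = E2 82 A5.
Offset 16: leading byte 0xC2 = 11000010 → 2-byte char #6 = C2 89.
Offset 18: leading byte 0xEC = 11101100 → 3-byte char #7 = EC B8 83.
Offset 21: leading byte 0xF0 = 11110000 → 4-byte char #8 = F0 92 9E BC.
Leading byte 0xF0 = 11110000 matches 11110xxx → 4-byte sequence.
Byte 1: 0xF0 = 11110000, payload 000 (3 bits).
Byte 2: 0x92 = 10010010 (10xxxxxx ✓), payload 010010.
Byte 3: 0x9E = 10011110 (10xxxxxx ✓), payload 011110.
Byte 4: 0xBC = 10111100 (10xxxxxx ✓), payload 111100.
Concatenate: 000010010011110111100 = 0x127BC (21 bits → U+127BC).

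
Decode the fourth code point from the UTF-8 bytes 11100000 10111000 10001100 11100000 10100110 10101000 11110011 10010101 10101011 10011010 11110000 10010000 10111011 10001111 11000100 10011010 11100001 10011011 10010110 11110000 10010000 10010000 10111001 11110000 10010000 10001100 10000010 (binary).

U+10ECF

Offset 0: leading byte 0xE0 = 11100000 → 3-byte char #1 = E0 B8 8C.
Offset 3: leading byte 0xE0 = 11100000 → 3-byte char #2 = E0 A6 A8.
Offset 6: leading byte 0xF3 = 11110011 → 4-byte char #3 = F3 95 AB 9A.
Offset 10: leading byte 0xF0 = 11110000 → 4-byte char #4 = F0 90 BB 8F.
Leading byte 0xF0 = 11110000 matches 11110xxx → 4-byte sequence.
Byte 1: 0xF0 = 11110000, payload 000 (3 bits).
Byte 2: 0x90 = 10010000 (10xxxxxx ✓), payload 010000.
Byte 3: 0xBB = 10111011 (10xxxxxx ✓), payload 111011.
Byte 4: 0x8F = 10001111 (10xxxxxx ✓), payload 001111.
Concatenate: 000010000111011001111 = 0x10ECF (21 bits → U+10ECF).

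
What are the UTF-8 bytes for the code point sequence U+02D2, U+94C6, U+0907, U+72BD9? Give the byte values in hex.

U+02D2: 2-byte form → CB 92.
U+94C6: 3-byte form → E9 93 86.
U+0907: 3-byte form → E0 A4 87.
U+72BD9: 4-byte form → F1 B2 AF 99.
Concatenated (12 bytes): CB 92 E9 93 86 E0 A4 87 F1 B2 AF 99.

CB 92 E9 93 86 E0 A4 87 F1 B2 AF 99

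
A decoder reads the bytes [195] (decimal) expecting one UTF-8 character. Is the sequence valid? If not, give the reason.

invalid (sequence truncated)

Leading byte 0xC3 = 11000011 → 2-byte form, but only 1 byte is present.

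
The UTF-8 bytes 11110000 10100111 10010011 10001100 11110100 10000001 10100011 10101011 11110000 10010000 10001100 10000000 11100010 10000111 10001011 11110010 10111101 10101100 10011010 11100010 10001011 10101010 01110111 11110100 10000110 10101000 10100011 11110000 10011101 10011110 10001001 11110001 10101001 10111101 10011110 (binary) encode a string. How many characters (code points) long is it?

10

Byte at offset 0: 0xF0 = 11110000 → 4-byte char (#1). Advance 4.
Byte at offset 4: 0xF4 = 11110100 → 4-byte char (#2). Advance 4.
Byte at offset 8: 0xF0 = 11110000 → 4-byte char (#3). Advance 4.
Byte at offset 12: 0xE2 = 11100010 → 3-byte char (#4). Advance 3.
Byte at offset 15: 0xF2 = 11110010 → 4-byte char (#5). Advance 4.
Byte at offset 19: 0xE2 = 11100010 → 3-byte char (#6). Advance 3.
Byte at offset 22: 0x77 = 01110111 → 1-byte char (#7). Advance 1.
Byte at offset 23: 0xF4 = 11110100 → 4-byte char (#8). Advance 4.
Byte at offset 27: 0xF0 = 11110000 → 4-byte char (#9). Advance 4.
Byte at offset 31: 0xF1 = 11110001 → 4-byte char (#10). Advance 4.
Reached end at offset 35 after 10 code points.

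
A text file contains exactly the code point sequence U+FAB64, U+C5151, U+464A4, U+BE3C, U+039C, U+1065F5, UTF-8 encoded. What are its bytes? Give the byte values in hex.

F3 BA AD A4 F3 85 85 91 F1 86 92 A4 EB B8 BC CE 9C F4 86 97 B5

U+FAB64: 4-byte form → F3 BA AD A4.
U+C5151: 4-byte form → F3 85 85 91.
U+464A4: 4-byte form → F1 86 92 A4.
U+BE3C: 3-byte form → EB B8 BC.
U+039C: 2-byte form → CE 9C.
U+1065F5: 4-byte form → F4 86 97 B5.
Concatenated (21 bytes): F3 BA AD A4 F3 85 85 91 F1 86 92 A4 EB B8 BC CE 9C F4 86 97 B5.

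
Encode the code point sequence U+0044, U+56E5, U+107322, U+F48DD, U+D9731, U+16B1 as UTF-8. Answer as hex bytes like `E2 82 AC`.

44 E5 9B A5 F4 87 8C A2 F3 B4 A3 9D F3 99 9C B1 E1 9A B1

U+0044: 1-byte form → 44.
U+56E5: 3-byte form → E5 9B A5.
U+107322: 4-byte form → F4 87 8C A2.
U+F48DD: 4-byte form → F3 B4 A3 9D.
U+D9731: 4-byte form → F3 99 9C B1.
U+16B1: 3-byte form → E1 9A B1.
Concatenated (19 bytes): 44 E5 9B A5 F4 87 8C A2 F3 B4 A3 9D F3 99 9C B1 E1 9A B1.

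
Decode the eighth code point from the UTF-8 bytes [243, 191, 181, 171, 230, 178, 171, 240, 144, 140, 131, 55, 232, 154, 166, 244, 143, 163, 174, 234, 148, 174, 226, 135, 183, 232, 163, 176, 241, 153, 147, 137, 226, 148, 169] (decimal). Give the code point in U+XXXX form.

Offset 0: leading byte 0xF3 = 11110011 → 4-byte char #1 = F3 BF B5 AB.
Offset 4: leading byte 0xE6 = 11100110 → 3-byte char #2 = E6 B2 AB.
Offset 7: leading byte 0xF0 = 11110000 → 4-byte char #3 = F0 90 8C 83.
Offset 11: leading byte 0x37 = 00110111 → 1-byte char #4 = 37.
Offset 12: leading byte 0xE8 = 11101000 → 3-byte char #5 = E8 9A A6.
Offset 15: leading byte 0xF4 = 11110100 → 4-byte char #6 = F4 8F A3 AE.
Offset 19: leading byte 0xEA = 11101010 → 3-byte char #7 = EA 94 AE.
Offset 22: leading byte 0xE2 = 11100010 → 3-byte char #8 = E2 87 B7.
Leading byte 0xE2 = 11100010 matches 1110xxxx → 3-byte sequence.
Byte 1: 0xE2 = 11100010, payload 0010 (4 bits).
Byte 2: 0x87 = 10000111 (10xxxxxx ✓), payload 000111.
Byte 3: 0xB7 = 10110111 (10xxxxxx ✓), payload 110111.
Concatenate: 0010000111110111 = 0x21F7 (16 bits → U+21F7).

U+21F7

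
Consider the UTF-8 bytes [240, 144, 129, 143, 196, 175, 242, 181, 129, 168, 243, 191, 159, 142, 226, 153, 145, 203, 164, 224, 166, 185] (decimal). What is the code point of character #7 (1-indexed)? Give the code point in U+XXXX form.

Offset 0: leading byte 0xF0 = 11110000 → 4-byte char #1 = F0 90 81 8F.
Offset 4: leading byte 0xC4 = 11000100 → 2-byte char #2 = C4 AF.
Offset 6: leading byte 0xF2 = 11110010 → 4-byte char #3 = F2 B5 81 A8.
Offset 10: leading byte 0xF3 = 11110011 → 4-byte char #4 = F3 BF 9F 8E.
Offset 14: leading byte 0xE2 = 11100010 → 3-byte char #5 = E2 99 91.
Offset 17: leading byte 0xCB = 11001011 → 2-byte char #6 = CB A4.
Offset 19: leading byte 0xE0 = 11100000 → 3-byte char #7 = E0 A6 B9.
Leading byte 0xE0 = 11100000 matches 1110xxxx → 3-byte sequence.
Byte 1: 0xE0 = 11100000, payload 0000 (4 bits).
Byte 2: 0xA6 = 10100110 (10xxxxxx ✓), payload 100110.
Byte 3: 0xB9 = 10111001 (10xxxxxx ✓), payload 111001.
Concatenate: 0000100110111001 = 0x9B9 (16 bits → U+09B9).

U+09B9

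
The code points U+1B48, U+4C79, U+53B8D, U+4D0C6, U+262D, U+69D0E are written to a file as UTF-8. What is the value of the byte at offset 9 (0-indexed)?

0x8D

U+1B48 → 3-byte form E1 AD 88 at offsets 0–2.
U+4C79 → 3-byte form E4 B1 B9 at offsets 3–5.
U+53B8D → 4-byte form F1 93 AE 8D at offsets 6–9.
Offset 9 falls in char 3's range; it's byte 4 of F1 93 AE 8D = 0x8D.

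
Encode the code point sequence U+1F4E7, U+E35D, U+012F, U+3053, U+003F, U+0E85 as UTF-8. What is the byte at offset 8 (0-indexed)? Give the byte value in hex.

0xAF

U+1F4E7 → 4-byte form F0 9F 93 A7 at offsets 0–3.
U+E35D → 3-byte form EE 8D 9D at offsets 4–6.
U+012F → 2-byte form C4 AF at offsets 7–8.
Offset 8 falls in char 3's range; it's byte 2 of C4 AF = 0xAF.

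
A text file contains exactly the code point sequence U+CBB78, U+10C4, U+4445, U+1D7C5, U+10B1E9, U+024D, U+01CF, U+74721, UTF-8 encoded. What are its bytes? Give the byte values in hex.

U+CBB78: 4-byte form → F3 8B AD B8.
U+10C4: 3-byte form → E1 83 84.
U+4445: 3-byte form → E4 91 85.
U+1D7C5: 4-byte form → F0 9D 9F 85.
U+10B1E9: 4-byte form → F4 8B 87 A9.
U+024D: 2-byte form → C9 8D.
U+01CF: 2-byte form → C7 8F.
U+74721: 4-byte form → F1 B4 9C A1.
Concatenated (26 bytes): F3 8B AD B8 E1 83 84 E4 91 85 F0 9D 9F 85 F4 8B 87 A9 C9 8D C7 8F F1 B4 9C A1.

F3 8B AD B8 E1 83 84 E4 91 85 F0 9D 9F 85 F4 8B 87 A9 C9 8D C7 8F F1 B4 9C A1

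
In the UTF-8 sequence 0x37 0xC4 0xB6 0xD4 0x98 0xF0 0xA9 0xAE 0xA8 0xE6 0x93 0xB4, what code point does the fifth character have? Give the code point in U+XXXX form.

Offset 0: leading byte 0x37 = 00110111 → 1-byte char #1 = 37.
Offset 1: leading byte 0xC4 = 11000100 → 2-byte char #2 = C4 B6.
Offset 3: leading byte 0xD4 = 11010100 → 2-byte char #3 = D4 98.
Offset 5: leading byte 0xF0 = 11110000 → 4-byte char #4 = F0 A9 AE A8.
Offset 9: leading byte 0xE6 = 11100110 → 3-byte char #5 = E6 93 B4.
Leading byte 0xE6 = 11100110 matches 1110xxxx → 3-byte sequence.
Byte 1: 0xE6 = 11100110, payload 0110 (4 bits).
Byte 2: 0x93 = 10010011 (10xxxxxx ✓), payload 010011.
Byte 3: 0xB4 = 10110100 (10xxxxxx ✓), payload 110100.
Concatenate: 0110010011110100 = 0x64F4 (16 bits → U+64F4).

U+64F4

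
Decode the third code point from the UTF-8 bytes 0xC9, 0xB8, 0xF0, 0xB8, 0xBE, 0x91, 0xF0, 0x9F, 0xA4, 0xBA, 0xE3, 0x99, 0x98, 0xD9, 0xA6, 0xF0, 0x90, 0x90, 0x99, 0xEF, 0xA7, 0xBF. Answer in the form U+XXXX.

U+1F93A

Offset 0: leading byte 0xC9 = 11001001 → 2-byte char #1 = C9 B8.
Offset 2: leading byte 0xF0 = 11110000 → 4-byte char #2 = F0 B8 BE 91.
Offset 6: leading byte 0xF0 = 11110000 → 4-byte char #3 = F0 9F A4 BA.
Leading byte 0xF0 = 11110000 matches 11110xxx → 4-byte sequence.
Byte 1: 0xF0 = 11110000, payload 000 (3 bits).
Byte 2: 0x9F = 10011111 (10xxxxxx ✓), payload 011111.
Byte 3: 0xA4 = 10100100 (10xxxxxx ✓), payload 100100.
Byte 4: 0xBA = 10111010 (10xxxxxx ✓), payload 111010.
Concatenate: 000011111100100111010 = 0x1F93A (21 bits → U+1F93A).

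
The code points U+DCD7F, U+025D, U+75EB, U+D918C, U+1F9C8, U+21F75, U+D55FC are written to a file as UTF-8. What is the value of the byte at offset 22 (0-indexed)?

U+DCD7F → 4-byte form F3 9C B5 BF at offsets 0–3.
U+025D → 2-byte form C9 9D at offsets 4–5.
U+75EB → 3-byte form E7 97 AB at offsets 6–8.
U+D918C → 4-byte form F3 99 86 8C at offsets 9–12.
U+1F9C8 → 4-byte form F0 9F A7 88 at offsets 13–16.
U+21F75 → 4-byte form F0 A1 BD B5 at offsets 17–20.
U+D55FC → 4-byte form F3 95 97 BC at offsets 21–24.
Offset 22 falls in char 7's range; it's byte 2 of F3 95 97 BC = 0x95.

0x95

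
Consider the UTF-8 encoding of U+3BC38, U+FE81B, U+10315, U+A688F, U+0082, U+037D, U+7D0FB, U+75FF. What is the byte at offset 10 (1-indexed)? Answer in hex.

1-indexed offset 10 is 0-indexed offset 9.
U+3BC38 → 4-byte form F0 BB B0 B8 at offsets 0–3.
U+FE81B → 4-byte form F3 BE A0 9B at offsets 4–7.
U+10315 → 4-byte form F0 90 8C 95 at offsets 8–11.
Offset 9 falls in char 3's range; it's byte 2 of F0 90 8C 95 = 0x90.

0x90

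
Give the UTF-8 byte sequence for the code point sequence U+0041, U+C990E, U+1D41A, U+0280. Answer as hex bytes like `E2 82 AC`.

41 F3 89 A4 8E F0 9D 90 9A CA 80

U+0041: 1-byte form → 41.
U+C990E: 4-byte form → F3 89 A4 8E.
U+1D41A: 4-byte form → F0 9D 90 9A.
U+0280: 2-byte form → CA 80.
Concatenated (11 bytes): 41 F3 89 A4 8E F0 9D 90 9A CA 80.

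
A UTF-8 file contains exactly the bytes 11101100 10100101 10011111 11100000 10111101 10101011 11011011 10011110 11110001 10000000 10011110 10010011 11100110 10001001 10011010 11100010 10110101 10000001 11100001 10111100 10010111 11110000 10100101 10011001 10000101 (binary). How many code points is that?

Byte at offset 0: 0xEC = 11101100 → 3-byte char (#1). Advance 3.
Byte at offset 3: 0xE0 = 11100000 → 3-byte char (#2). Advance 3.
Byte at offset 6: 0xDB = 11011011 → 2-byte char (#3). Advance 2.
Byte at offset 8: 0xF1 = 11110001 → 4-byte char (#4). Advance 4.
Byte at offset 12: 0xE6 = 11100110 → 3-byte char (#5). Advance 3.
Byte at offset 15: 0xE2 = 11100010 → 3-byte char (#6). Advance 3.
Byte at offset 18: 0xE1 = 11100001 → 3-byte char (#7). Advance 3.
Byte at offset 21: 0xF0 = 11110000 → 4-byte char (#8). Advance 4.
Reached end at offset 25 after 8 code points.

8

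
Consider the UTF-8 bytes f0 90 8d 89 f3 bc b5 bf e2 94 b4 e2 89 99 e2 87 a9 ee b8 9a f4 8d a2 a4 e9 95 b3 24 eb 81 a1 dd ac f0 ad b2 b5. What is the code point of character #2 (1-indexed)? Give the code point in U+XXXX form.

Offset 0: leading byte 0xF0 = 11110000 → 4-byte char #1 = F0 90 8D 89.
Offset 4: leading byte 0xF3 = 11110011 → 4-byte char #2 = F3 BC B5 BF.
Leading byte 0xF3 = 11110011 matches 11110xxx → 4-byte sequence.
Byte 1: 0xF3 = 11110011, payload 011 (3 bits).
Byte 2: 0xBC = 10111100 (10xxxxxx ✓), payload 111100.
Byte 3: 0xB5 = 10110101 (10xxxxxx ✓), payload 110101.
Byte 4: 0xBF = 10111111 (10xxxxxx ✓), payload 111111.
Concatenate: 011111100110101111111 = 0xFCD7F (21 bits → U+FCD7F).

U+FCD7F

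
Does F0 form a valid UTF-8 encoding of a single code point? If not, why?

Leading byte 0xF0 = 11110000 → 4-byte form, but only 1 byte is present.

invalid (sequence truncated)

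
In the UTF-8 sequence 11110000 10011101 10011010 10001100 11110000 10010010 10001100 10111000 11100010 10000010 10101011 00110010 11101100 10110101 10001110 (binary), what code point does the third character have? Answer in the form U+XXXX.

U+20AB

Offset 0: leading byte 0xF0 = 11110000 → 4-byte char #1 = F0 9D 9A 8C.
Offset 4: leading byte 0xF0 = 11110000 → 4-byte char #2 = F0 92 8C B8.
Offset 8: leading byte 0xE2 = 11100010 → 3-byte char #3 = E2 82 AB.
Leading byte 0xE2 = 11100010 matches 1110xxxx → 3-byte sequence.
Byte 1: 0xE2 = 11100010, payload 0010 (4 bits).
Byte 2: 0x82 = 10000010 (10xxxxxx ✓), payload 000010.
Byte 3: 0xAB = 10101011 (10xxxxxx ✓), payload 101011.
Concatenate: 0010000010101011 = 0x20AB (16 bits → U+20AB).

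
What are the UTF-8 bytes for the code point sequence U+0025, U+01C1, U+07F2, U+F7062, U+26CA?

U+0025: 1-byte form → 25.
U+01C1: 2-byte form → C7 81.
U+07F2: 2-byte form → DF B2.
U+F7062: 4-byte form → F3 B7 81 A2.
U+26CA: 3-byte form → E2 9B 8A.
Concatenated (12 bytes): 25 C7 81 DF B2 F3 B7 81 A2 E2 9B 8A.

25 C7 81 DF B2 F3 B7 81 A2 E2 9B 8A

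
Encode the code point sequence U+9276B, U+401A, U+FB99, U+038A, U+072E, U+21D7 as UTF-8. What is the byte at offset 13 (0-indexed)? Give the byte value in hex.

U+9276B → 4-byte form F2 92 9D AB at offsets 0–3.
U+401A → 3-byte form E4 80 9A at offsets 4–6.
U+FB99 → 3-byte form EF AE 99 at offsets 7–9.
U+038A → 2-byte form CE 8A at offsets 10–11.
U+072E → 2-byte form DC AE at offsets 12–13.
Offset 13 falls in char 5's range; it's byte 2 of DC AE = 0xAE.

0xAE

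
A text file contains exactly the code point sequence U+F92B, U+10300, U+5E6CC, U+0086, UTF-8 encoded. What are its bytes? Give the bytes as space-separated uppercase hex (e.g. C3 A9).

U+F92B: 3-byte form → EF A4 AB.
U+10300: 4-byte form → F0 90 8C 80.
U+5E6CC: 4-byte form → F1 9E 9B 8C.
U+0086: 2-byte form → C2 86.
Concatenated (13 bytes): EF A4 AB F0 90 8C 80 F1 9E 9B 8C C2 86.

EF A4 AB F0 90 8C 80 F1 9E 9B 8C C2 86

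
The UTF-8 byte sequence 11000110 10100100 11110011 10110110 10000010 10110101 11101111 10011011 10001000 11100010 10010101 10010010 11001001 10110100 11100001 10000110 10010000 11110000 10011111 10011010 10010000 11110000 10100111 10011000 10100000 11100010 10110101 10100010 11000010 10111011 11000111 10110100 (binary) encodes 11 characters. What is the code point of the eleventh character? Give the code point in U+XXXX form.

Offset 0: leading byte 0xC6 = 11000110 → 2-byte char #1 = C6 A4.
Offset 2: leading byte 0xF3 = 11110011 → 4-byte char #2 = F3 B6 82 B5.
Offset 6: leading byte 0xEF = 11101111 → 3-byte char #3 = EF 9B 88.
Offset 9: leading byte 0xE2 = 11100010 → 3-byte char #4 = E2 95 92.
Offset 12: leading byte 0xC9 = 11001001 → 2-byte char #5 = C9 B4.
Offset 14: leading byte 0xE1 = 11100001 → 3-byte char #6 = E1 86 90.
Offset 17: leading byte 0xF0 = 11110000 → 4-byte char #7 = F0 9F 9A 90.
Offset 21: leading byte 0xF0 = 11110000 → 4-byte char #8 = F0 A7 98 A0.
Offset 25: leading byte 0xE2 = 11100010 → 3-byte char #9 = E2 B5 A2.
Offset 28: leading byte 0xC2 = 11000010 → 2-byte char #10 = C2 BB.
Offset 30: leading byte 0xC7 = 11000111 → 2-byte char #11 = C7 B4.
Leading byte 0xC7 = 11000111 matches 110xxxxx → 2-byte sequence.
Byte 1: 0xC7 = 11000111, payload 00111 (5 bits).
Byte 2: 0xB4 = 10110100 (10xxxxxx ✓), payload 110100.
Concatenate: 00111110100 = 0x1F4 (11 bits → U+01F4).

U+01F4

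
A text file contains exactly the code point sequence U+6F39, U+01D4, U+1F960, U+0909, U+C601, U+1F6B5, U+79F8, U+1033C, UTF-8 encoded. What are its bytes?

E6 BC B9 C7 94 F0 9F A5 A0 E0 A4 89 EC 98 81 F0 9F 9A B5 E7 A7 B8 F0 90 8C BC

U+6F39: 3-byte form → E6 BC B9.
U+01D4: 2-byte form → C7 94.
U+1F960: 4-byte form → F0 9F A5 A0.
U+0909: 3-byte form → E0 A4 89.
U+C601: 3-byte form → EC 98 81.
U+1F6B5: 4-byte form → F0 9F 9A B5.
U+79F8: 3-byte form → E7 A7 B8.
U+1033C: 4-byte form → F0 90 8C BC.
Concatenated (26 bytes): E6 BC B9 C7 94 F0 9F A5 A0 E0 A4 89 EC 98 81 F0 9F 9A B5 E7 A7 B8 F0 90 8C BC.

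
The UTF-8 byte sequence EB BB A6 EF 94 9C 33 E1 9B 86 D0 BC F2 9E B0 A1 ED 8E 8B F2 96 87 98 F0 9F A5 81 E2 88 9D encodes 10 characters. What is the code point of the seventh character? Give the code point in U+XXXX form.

Offset 0: leading byte 0xEB = 11101011 → 3-byte char #1 = EB BB A6.
Offset 3: leading byte 0xEF = 11101111 → 3-byte char #2 = EF 94 9C.
Offset 6: leading byte 0x33 = 00110011 → 1-byte char #3 = 33.
Offset 7: leading byte 0xE1 = 11100001 → 3-byte char #4 = E1 9B 86.
Offset 10: leading byte 0xD0 = 11010000 → 2-byte char #5 = D0 BC.
Offset 12: leading byte 0xF2 = 11110010 → 4-byte char #6 = F2 9E B0 A1.
Offset 16: leading byte 0xED = 11101101 → 3-byte char #7 = ED 8E 8B.
Leading byte 0xED = 11101101 matches 1110xxxx → 3-byte sequence.
Byte 1: 0xED = 11101101, payload 1101 (4 bits).
Byte 2: 0x8E = 10001110 (10xxxxxx ✓), payload 001110.
Byte 3: 0x8B = 10001011 (10xxxxxx ✓), payload 001011.
Concatenate: 1101001110001011 = 0xD38B (16 bits → U+D38B).

U+D38B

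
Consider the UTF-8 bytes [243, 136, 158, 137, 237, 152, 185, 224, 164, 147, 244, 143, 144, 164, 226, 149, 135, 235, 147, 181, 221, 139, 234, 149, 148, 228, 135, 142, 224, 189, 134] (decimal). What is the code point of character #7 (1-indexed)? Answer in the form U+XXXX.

U+074B

Offset 0: leading byte 0xF3 = 11110011 → 4-byte char #1 = F3 88 9E 89.
Offset 4: leading byte 0xED = 11101101 → 3-byte char #2 = ED 98 B9.
Offset 7: leading byte 0xE0 = 11100000 → 3-byte char #3 = E0 A4 93.
Offset 10: leading byte 0xF4 = 11110100 → 4-byte char #4 = F4 8F 90 A4.
Offset 14: leading byte 0xE2 = 11100010 → 3-byte char #5 = E2 95 87.
Offset 17: leading byte 0xEB = 11101011 → 3-byte char #6 = EB 93 B5.
Offset 20: leading byte 0xDD = 11011101 → 2-byte char #7 = DD 8B.
Leading byte 0xDD = 11011101 matches 110xxxxx → 2-byte sequence.
Byte 1: 0xDD = 11011101, payload 11101 (5 bits).
Byte 2: 0x8B = 10001011 (10xxxxxx ✓), payload 001011.
Concatenate: 11101001011 = 0x74B (11 bits → U+074B).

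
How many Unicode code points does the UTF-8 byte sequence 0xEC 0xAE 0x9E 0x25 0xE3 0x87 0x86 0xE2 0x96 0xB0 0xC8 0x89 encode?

5

Byte at offset 0: 0xEC = 11101100 → 3-byte char (#1). Advance 3.
Byte at offset 3: 0x25 = 00100101 → 1-byte char (#2). Advance 1.
Byte at offset 4: 0xE3 = 11100011 → 3-byte char (#3). Advance 3.
Byte at offset 7: 0xE2 = 11100010 → 3-byte char (#4). Advance 3.
Byte at offset 10: 0xC8 = 11001000 → 2-byte char (#5). Advance 2.
Reached end at offset 12 after 5 code points.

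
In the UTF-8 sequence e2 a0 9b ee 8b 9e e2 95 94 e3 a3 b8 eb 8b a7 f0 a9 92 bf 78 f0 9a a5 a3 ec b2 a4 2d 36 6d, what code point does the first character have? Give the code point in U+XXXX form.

Offset 0: leading byte 0xE2 = 11100010 → 3-byte char #1 = E2 A0 9B.
Leading byte 0xE2 = 11100010 matches 1110xxxx → 3-byte sequence.
Byte 1: 0xE2 = 11100010, payload 0010 (4 bits).
Byte 2: 0xA0 = 10100000 (10xxxxxx ✓), payload 100000.
Byte 3: 0x9B = 10011011 (10xxxxxx ✓), payload 011011.
Concatenate: 0010100000011011 = 0x281B (16 bits → U+281B).

U+281B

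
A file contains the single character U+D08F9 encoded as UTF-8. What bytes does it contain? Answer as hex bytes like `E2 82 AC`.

F3 90 A3 B9

U+D08F9 = 0xD08F9 = 854265 decimal. In range U+10000–U+10FFFF → 4-byte form: 11110xxx 10xxxxxx 10xxxxxx 10xxxxxx.
Binary (21 bits): 011010000100011111001.
Split 3+6+6+6: 011 | 010000 | 100011 | 111001.
Byte 1: 11110011 = 0xF3.
Byte 2: 10010000 = 0x90.
Byte 3: 10100011 = 0xA3.
Byte 4: 10111001 = 0xB9.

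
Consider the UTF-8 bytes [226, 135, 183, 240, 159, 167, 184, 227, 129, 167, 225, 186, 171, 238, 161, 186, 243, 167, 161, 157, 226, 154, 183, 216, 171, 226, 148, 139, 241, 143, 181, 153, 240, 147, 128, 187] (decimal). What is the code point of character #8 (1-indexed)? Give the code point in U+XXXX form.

Offset 0: leading byte 0xE2 = 11100010 → 3-byte char #1 = E2 87 B7.
Offset 3: leading byte 0xF0 = 11110000 → 4-byte char #2 = F0 9F A7 B8.
Offset 7: leading byte 0xE3 = 11100011 → 3-byte char #3 = E3 81 A7.
Offset 10: leading byte 0xE1 = 11100001 → 3-byte char #4 = E1 BA AB.
Offset 13: leading byte 0xEE = 11101110 → 3-byte char #5 = EE A1 BA.
Offset 16: leading byte 0xF3 = 11110011 → 4-byte char #6 = F3 A7 A1 9D.
Offset 20: leading byte 0xE2 = 11100010 → 3-byte char #7 = E2 9A B7.
Offset 23: leading byte 0xD8 = 11011000 → 2-byte char #8 = D8 AB.
Leading byte 0xD8 = 11011000 matches 110xxxxx → 2-byte sequence.
Byte 1: 0xD8 = 11011000, payload 11000 (5 bits).
Byte 2: 0xAB = 10101011 (10xxxxxx ✓), payload 101011.
Concatenate: 11000101011 = 0x62B (11 bits → U+062B).

U+062B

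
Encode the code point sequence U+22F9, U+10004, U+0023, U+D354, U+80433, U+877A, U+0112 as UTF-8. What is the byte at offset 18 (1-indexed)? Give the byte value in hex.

0xBA

1-indexed offset 18 is 0-indexed offset 17.
U+22F9 → 3-byte form E2 8B B9 at offsets 0–2.
U+10004 → 4-byte form F0 90 80 84 at offsets 3–6.
U+0023 → 1-byte form 23 at offsets 7–7.
U+D354 → 3-byte form ED 8D 94 at offsets 8–10.
U+80433 → 4-byte form F2 80 90 B3 at offsets 11–14.
U+877A → 3-byte form E8 9D BA at offsets 15–17.
Offset 17 falls in char 6's range; it's byte 3 of E8 9D BA = 0xBA.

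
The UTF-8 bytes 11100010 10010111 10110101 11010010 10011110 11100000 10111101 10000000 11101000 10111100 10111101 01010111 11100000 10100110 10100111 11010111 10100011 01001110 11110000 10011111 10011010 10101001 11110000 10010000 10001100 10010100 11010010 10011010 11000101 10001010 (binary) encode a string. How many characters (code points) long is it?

Byte at offset 0: 0xE2 = 11100010 → 3-byte char (#1). Advance 3.
Byte at offset 3: 0xD2 = 11010010 → 2-byte char (#2). Advance 2.
Byte at offset 5: 0xE0 = 11100000 → 3-byte char (#3). Advance 3.
Byte at offset 8: 0xE8 = 11101000 → 3-byte char (#4). Advance 3.
Byte at offset 11: 0x57 = 01010111 → 1-byte char (#5). Advance 1.
Byte at offset 12: 0xE0 = 11100000 → 3-byte char (#6). Advance 3.
Byte at offset 15: 0xD7 = 11010111 → 2-byte char (#7). Advance 2.
Byte at offset 17: 0x4E = 01001110 → 1-byte char (#8). Advance 1.
Byte at offset 18: 0xF0 = 11110000 → 4-byte char (#9). Advance 4.
Byte at offset 22: 0xF0 = 11110000 → 4-byte char (#10). Advance 4.
Byte at offset 26: 0xD2 = 11010010 → 2-byte char (#11). Advance 2.
Byte at offset 28: 0xC5 = 11000101 → 2-byte char (#12). Advance 2.
Reached end at offset 30 after 12 code points.

12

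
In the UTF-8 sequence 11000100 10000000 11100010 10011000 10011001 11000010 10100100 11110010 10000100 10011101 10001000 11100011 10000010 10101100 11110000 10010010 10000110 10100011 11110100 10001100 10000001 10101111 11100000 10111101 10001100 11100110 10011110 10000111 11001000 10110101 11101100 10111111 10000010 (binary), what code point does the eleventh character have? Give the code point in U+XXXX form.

Offset 0: leading byte 0xC4 = 11000100 → 2-byte char #1 = C4 80.
Offset 2: leading byte 0xE2 = 11100010 → 3-byte char #2 = E2 98 99.
Offset 5: leading byte 0xC2 = 11000010 → 2-byte char #3 = C2 A4.
Offset 7: leading byte 0xF2 = 11110010 → 4-byte char #4 = F2 84 9D 88.
Offset 11: leading byte 0xE3 = 11100011 → 3-byte char #5 = E3 82 AC.
Offset 14: leading byte 0xF0 = 11110000 → 4-byte char #6 = F0 92 86 A3.
Offset 18: leading byte 0xF4 = 11110100 → 4-byte char #7 = F4 8C 81 AF.
Offset 22: leading byte 0xE0 = 11100000 → 3-byte char #8 = E0 BD 8C.
Offset 25: leading byte 0xE6 = 11100110 → 3-byte char #9 = E6 9E 87.
Offset 28: leading byte 0xC8 = 11001000 → 2-byte char #10 = C8 B5.
Offset 30: leading byte 0xEC = 11101100 → 3-byte char #11 = EC BF 82.
Leading byte 0xEC = 11101100 matches 1110xxxx → 3-byte sequence.
Byte 1: 0xEC = 11101100, payload 1100 (4 bits).
Byte 2: 0xBF = 10111111 (10xxxxxx ✓), payload 111111.
Byte 3: 0x82 = 10000010 (10xxxxxx ✓), payload 000010.
Concatenate: 1100111111000010 = 0xCFC2 (16 bits → U+CFC2).

U+CFC2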